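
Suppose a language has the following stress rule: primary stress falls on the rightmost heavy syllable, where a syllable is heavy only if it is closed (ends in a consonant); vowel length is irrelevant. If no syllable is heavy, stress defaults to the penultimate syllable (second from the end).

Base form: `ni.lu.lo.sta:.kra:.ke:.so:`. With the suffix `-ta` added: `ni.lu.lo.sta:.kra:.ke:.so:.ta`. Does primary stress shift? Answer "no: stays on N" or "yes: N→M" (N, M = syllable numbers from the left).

yes: 6→7

Base `ni.lu.lo.sta:.kra:.ke:.so:` (7 syllables):
  Weights: 1 ni L, 2 lu L, 3 lo L, 4 sta: L, 5 kra: L, 6 ke: L, 7 so: L.
  No heavy syllable in the domain; default to the penultimate syllable (second from the end) = syllable 6.
  → primary stress on syllable 6.
Suffixed `ni.lu.lo.sta:.kra:.ke:.so:.ta` (8 syllables):
  Weights: 1 ni L, 2 lu L, 3 lo L, 4 sta: L, 5 kra: L, 6 ke: L, 7 so: L, 8 ta L.
  No heavy syllable in the domain; default to the penultimate syllable (second from the end) = syllable 7.
  → primary stress on syllable 7.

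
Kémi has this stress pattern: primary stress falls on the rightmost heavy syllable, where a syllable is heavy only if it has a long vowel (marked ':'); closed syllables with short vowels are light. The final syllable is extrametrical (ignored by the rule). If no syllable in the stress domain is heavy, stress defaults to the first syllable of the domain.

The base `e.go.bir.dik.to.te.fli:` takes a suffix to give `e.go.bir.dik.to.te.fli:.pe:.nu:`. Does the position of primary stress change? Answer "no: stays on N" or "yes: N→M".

yes: 1→8

Base `e.go.bir.dik.to.te.fli:` (7 syllables):
  The final syllable (7, fli:) is extrametrical; the stress domain is syllables 1–6.
  Weights: 1 e L, 2 go L, 3 bir L, 4 dik L, 5 to L, 6 te L.
  No heavy syllable in the domain; default to the first syllable of the domain = syllable 1.
  → primary stress on syllable 1.
Suffixed `e.go.bir.dik.to.te.fli:.pe:.nu:` (9 syllables):
  The final syllable (9, nu:) is extrametrical; the stress domain is syllables 1–8.
  Weights: 1 e L, 2 go L, 3 bir L, 4 dik L, 5 to L, 6 te L, 7 fli: H, 8 pe: H.
  Heavy syllables in the domain: 7, 8. The rightmost is syllable 8 (pe:).
  → primary stress on syllable 8.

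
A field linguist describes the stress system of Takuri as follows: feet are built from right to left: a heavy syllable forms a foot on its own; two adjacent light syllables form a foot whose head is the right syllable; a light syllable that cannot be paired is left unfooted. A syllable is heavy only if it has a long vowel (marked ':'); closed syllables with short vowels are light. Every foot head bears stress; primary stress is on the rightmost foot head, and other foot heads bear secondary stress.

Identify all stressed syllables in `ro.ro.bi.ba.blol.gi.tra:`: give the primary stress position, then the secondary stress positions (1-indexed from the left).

Weights: 1 ro L, 2 ro L, 3 bi L, 4 ba L, 5 blol L, 6 gi L, 7 tra: H.
Parse right to left (heavy = foot alone; LL = one foot; stranded L unfooted): (ro.ˈro) (bi.ˈba) (blol.ˈgi) (ˈtra:).
Foot heads: 2, 4, 6, 7.
Primary stress on the rightmost head = syllable 7.
Secondary stress on 2, 4, 6: ro.ˌro.bi.ˌba.blol.ˌgi.ˈtra:.

primary 7, secondary 2, 4, 6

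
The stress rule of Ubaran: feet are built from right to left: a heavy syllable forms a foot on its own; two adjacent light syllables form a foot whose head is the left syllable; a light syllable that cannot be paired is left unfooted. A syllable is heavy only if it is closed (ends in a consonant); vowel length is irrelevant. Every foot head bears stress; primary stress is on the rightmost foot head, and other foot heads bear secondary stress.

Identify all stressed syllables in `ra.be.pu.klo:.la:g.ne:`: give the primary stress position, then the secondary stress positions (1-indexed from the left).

Weights: 1 ra L, 2 be L, 3 pu L, 4 klo: L, 5 la:g H, 6 ne: L.
Parse right to left (heavy = foot alone; LL = one foot; stranded L unfooted): (ˈra.be) (ˈpu.klo:) (ˈla:g) ne:.
Foot heads: 1, 3, 5.
Primary stress on the rightmost head = syllable 5.
Secondary stress on 1, 3: ˌra.be.ˌpu.klo:.ˈla:g.ne:.

primary 5, secondary 1, 3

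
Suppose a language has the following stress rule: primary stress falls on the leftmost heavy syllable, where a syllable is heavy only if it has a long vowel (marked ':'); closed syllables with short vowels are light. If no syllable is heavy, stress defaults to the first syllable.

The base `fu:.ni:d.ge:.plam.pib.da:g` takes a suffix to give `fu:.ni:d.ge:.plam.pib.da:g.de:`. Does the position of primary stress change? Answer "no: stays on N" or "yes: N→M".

no: stays on 1

Base `fu:.ni:d.ge:.plam.pib.da:g` (6 syllables):
  Weights: 1 fu: H, 2 ni:d H, 3 ge: H, 4 plam L, 5 pib L, 6 da:g H.
  Heavy syllables in the domain: 1, 2, 3, 6. The leftmost is syllable 1 (fu:).
  → primary stress on syllable 1.
Suffixed `fu:.ni:d.ge:.plam.pib.da:g.de:` (7 syllables):
  Weights: 1 fu: H, 2 ni:d H, 3 ge: H, 4 plam L, 5 pib L, 6 da:g H, 7 de: H.
  Heavy syllables in the domain: 1, 2, 3, 6, 7. The leftmost is syllable 1 (fu:).
  → primary stress on syllable 1.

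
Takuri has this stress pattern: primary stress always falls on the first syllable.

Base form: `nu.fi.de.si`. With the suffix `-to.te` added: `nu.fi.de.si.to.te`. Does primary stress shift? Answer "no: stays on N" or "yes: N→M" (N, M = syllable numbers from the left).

Base `nu.fi.de.si` (4 syllables):
  The word has 4 syllables; the first syllable is syllable 1 (nu).
  → primary stress on syllable 1.
Suffixed `nu.fi.de.si.to.te` (6 syllables):
  The word has 6 syllables; the first syllable is syllable 1 (nu).
  → primary stress on syllable 1.

no: stays on 1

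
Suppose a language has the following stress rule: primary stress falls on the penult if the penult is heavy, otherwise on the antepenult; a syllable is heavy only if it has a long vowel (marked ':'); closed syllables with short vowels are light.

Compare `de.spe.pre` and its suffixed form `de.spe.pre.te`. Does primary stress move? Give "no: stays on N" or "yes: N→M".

Base `de.spe.pre` (3 syllables):
  Weights: 1 de L, 2 spe L, 3 pre L.
  The penult (syllable 2, spe) is light, so stress falls on the antepenult (syllable 1, de).
  → primary stress on syllable 1.
Suffixed `de.spe.pre.te` (4 syllables):
  Weights: 2 spe L, 3 pre L, 4 te L.
  The penult (syllable 3, pre) is light, so stress falls on the antepenult (syllable 2, spe).
  → primary stress on syllable 2.

yes: 1→2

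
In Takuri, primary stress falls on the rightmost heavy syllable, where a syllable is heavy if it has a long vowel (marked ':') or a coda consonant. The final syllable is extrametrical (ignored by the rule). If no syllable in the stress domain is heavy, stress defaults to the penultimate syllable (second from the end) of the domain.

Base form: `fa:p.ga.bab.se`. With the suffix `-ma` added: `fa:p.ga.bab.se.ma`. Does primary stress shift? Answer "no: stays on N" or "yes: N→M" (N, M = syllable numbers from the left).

no: stays on 3

Base `fa:p.ga.bab.se` (4 syllables):
  The final syllable (4, se) is extrametrical; the stress domain is syllables 1–3.
  Weights: 1 fa:p H, 2 ga L, 3 bab H.
  Heavy syllables in the domain: 1, 3. The rightmost is syllable 3 (bab).
  → primary stress on syllable 3.
Suffixed `fa:p.ga.bab.se.ma` (5 syllables):
  The final syllable (5, ma) is extrametrical; the stress domain is syllables 1–4.
  Weights: 1 fa:p H, 2 ga L, 3 bab H, 4 se L.
  Heavy syllables in the domain: 1, 3. The rightmost is syllable 3 (bab).
  → primary stress on syllable 3.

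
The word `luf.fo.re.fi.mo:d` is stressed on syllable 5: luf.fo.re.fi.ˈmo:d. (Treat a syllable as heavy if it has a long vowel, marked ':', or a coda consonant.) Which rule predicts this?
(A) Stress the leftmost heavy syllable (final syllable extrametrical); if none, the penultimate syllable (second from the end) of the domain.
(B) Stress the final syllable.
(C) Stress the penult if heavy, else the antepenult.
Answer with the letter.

B

Rule A → syllable 1 (observed: 5).
Rule B → syllable 5 ✓.
Rule C → syllable 3 (observed: 5).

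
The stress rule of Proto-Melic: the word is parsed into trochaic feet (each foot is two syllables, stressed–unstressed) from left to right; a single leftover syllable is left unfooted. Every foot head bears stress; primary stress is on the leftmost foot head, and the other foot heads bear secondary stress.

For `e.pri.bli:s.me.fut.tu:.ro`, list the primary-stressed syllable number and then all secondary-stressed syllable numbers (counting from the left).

primary 1, secondary 3, 5

Parse left to right into trochaic (ˈσσ) feet: (ˈe.pri) (ˈbli:s.me) (ˈfut.tu:) ro. Syllable 7 is left unfooted.
Foot heads (stressed positions): 1, 3, 5.
End Rule Leftmost: primary stress on the leftmost head = syllable 1.
Secondary stress on 3, 5: ˈe.pri.ˌbli:s.me.ˌfut.tu:.ro.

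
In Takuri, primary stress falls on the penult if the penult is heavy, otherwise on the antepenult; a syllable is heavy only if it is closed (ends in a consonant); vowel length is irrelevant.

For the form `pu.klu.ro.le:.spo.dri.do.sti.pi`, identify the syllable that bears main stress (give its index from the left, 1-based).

7

Weights: 7 do L, 8 sti L, 9 pi L.
The penult (syllable 8, sti) is light, so stress falls on the antepenult (syllable 7, do).
Primary stress: syllable 7 → pu.klu.ro.le:.spo.dri.ˈdo.sti.pi.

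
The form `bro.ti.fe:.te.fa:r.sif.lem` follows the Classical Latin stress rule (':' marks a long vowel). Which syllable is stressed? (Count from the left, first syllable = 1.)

6

Classical Latin: stress the penult if heavy (long vowel or closed), else the antepenult.
Weights: 5 fa:r H, 6 sif H, 7 lem H.
The penult (syllable 6, sif) is heavy, so it takes stress.
Stress on syllable 6: bro.ti.fe:.te.fa:r.ˈsif.lem.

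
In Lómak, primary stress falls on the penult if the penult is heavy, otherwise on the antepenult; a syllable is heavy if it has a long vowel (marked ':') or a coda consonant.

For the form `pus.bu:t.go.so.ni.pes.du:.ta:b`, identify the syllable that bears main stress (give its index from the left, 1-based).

7

Weights: 6 pes H, 7 du: H, 8 ta:b H.
The penult (syllable 7, du:) is heavy, so it takes stress.
Primary stress: syllable 7 → pus.bu:t.go.so.ni.pes.ˈdu:.ta:b.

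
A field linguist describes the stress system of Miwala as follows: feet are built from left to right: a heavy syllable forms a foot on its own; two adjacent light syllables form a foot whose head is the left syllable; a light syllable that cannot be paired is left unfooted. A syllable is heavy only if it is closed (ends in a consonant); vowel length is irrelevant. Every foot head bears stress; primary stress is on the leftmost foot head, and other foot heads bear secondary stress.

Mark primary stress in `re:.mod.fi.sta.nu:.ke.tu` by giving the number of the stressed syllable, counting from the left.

2

Weights: 1 re: L, 2 mod H, 3 fi L, 4 sta L, 5 nu: L, 6 ke L, 7 tu L.
Parse left to right (heavy = foot alone; LL = one foot; stranded L unfooted): re: (ˈmod) (ˈfi.sta) (ˈnu:.ke) tu.
Foot heads: 2, 3, 5.
Primary stress on the leftmost head = syllable 2.
Primary stress: syllable 2 → re:.ˈmod.fi.sta.nu:.ke.tu.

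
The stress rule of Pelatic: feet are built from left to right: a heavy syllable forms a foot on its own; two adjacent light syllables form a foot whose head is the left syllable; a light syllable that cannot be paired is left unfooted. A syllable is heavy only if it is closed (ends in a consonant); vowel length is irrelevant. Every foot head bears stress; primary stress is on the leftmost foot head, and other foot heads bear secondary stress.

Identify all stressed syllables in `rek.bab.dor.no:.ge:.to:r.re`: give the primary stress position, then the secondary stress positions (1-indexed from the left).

Weights: 1 rek H, 2 bab H, 3 dor H, 4 no: L, 5 ge: L, 6 to:r H, 7 re L.
Parse left to right (heavy = foot alone; LL = one foot; stranded L unfooted): (ˈrek) (ˈbab) (ˈdor) (ˈno:.ge:) (ˈto:r) re.
Foot heads: 1, 2, 3, 4, 6.
Primary stress on the leftmost head = syllable 1.
Secondary stress on 2, 3, 4, 6: ˈrek.ˌbab.ˌdor.ˌno:.ge:.ˌto:r.re.

primary 1, secondary 2, 3, 4, 6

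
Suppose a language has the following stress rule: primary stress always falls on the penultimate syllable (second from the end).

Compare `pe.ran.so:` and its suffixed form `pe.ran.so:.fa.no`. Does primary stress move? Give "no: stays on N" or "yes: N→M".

yes: 2→4

Base `pe.ran.so:` (3 syllables):
  The word has 3 syllables; the penultimate syllable (second from the end) is syllable 2 (ran).
  → primary stress on syllable 2.
Suffixed `pe.ran.so:.fa.no` (5 syllables):
  The word has 5 syllables; the penultimate syllable (second from the end) is syllable 4 (fa).
  → primary stress on syllable 4.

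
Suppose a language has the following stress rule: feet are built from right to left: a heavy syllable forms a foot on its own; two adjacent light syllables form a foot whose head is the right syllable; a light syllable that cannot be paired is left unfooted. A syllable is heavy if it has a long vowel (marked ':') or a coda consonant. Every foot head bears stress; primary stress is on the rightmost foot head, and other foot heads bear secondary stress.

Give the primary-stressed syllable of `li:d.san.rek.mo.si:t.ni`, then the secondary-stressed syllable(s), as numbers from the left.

Weights: 1 li:d H, 2 san H, 3 rek H, 4 mo L, 5 si:t H, 6 ni L.
Parse right to left (heavy = foot alone; LL = one foot; stranded L unfooted): (ˈli:d) (ˈsan) (ˈrek) mo (ˈsi:t) ni.
Foot heads: 1, 2, 3, 5.
Primary stress on the rightmost head = syllable 5.
Secondary stress on 1, 2, 3: ˌli:d.ˌsan.ˌrek.mo.ˈsi:t.ni.

primary 5, secondary 1, 2, 3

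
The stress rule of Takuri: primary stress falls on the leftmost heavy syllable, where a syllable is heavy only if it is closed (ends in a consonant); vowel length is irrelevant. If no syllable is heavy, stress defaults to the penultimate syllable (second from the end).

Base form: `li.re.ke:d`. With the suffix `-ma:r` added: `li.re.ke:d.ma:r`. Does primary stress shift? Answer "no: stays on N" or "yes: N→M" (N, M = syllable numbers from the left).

Base `li.re.ke:d` (3 syllables):
  Weights: 1 li L, 2 re L, 3 ke:d H.
  Heavy syllables in the domain: 3. The leftmost is syllable 3 (ke:d).
  → primary stress on syllable 3.
Suffixed `li.re.ke:d.ma:r` (4 syllables):
  Weights: 1 li L, 2 re L, 3 ke:d H, 4 ma:r H.
  Heavy syllables in the domain: 3, 4. The leftmost is syllable 3 (ke:d).
  → primary stress on syllable 3.

no: stays on 3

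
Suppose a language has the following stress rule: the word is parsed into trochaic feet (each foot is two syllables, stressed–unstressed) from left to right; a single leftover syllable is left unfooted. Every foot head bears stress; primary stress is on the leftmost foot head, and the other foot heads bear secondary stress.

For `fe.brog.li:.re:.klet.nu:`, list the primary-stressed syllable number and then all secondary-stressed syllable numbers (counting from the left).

primary 1, secondary 3, 5

Parse left to right into trochaic (ˈσσ) feet: (ˈfe.brog) (ˈli:.re:) (ˈklet.nu:).
Foot heads (stressed positions): 1, 3, 5.
End Rule Leftmost: primary stress on the leftmost head = syllable 1.
Secondary stress on 3, 5: ˈfe.brog.ˌli:.re:.ˌklet.nu:.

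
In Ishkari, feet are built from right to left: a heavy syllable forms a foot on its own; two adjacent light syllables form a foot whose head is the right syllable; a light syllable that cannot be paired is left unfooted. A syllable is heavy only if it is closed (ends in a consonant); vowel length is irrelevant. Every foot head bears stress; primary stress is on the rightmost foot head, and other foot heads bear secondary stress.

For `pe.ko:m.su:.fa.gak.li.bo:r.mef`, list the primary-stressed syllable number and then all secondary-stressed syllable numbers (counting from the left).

primary 8, secondary 2, 4, 5, 7

Weights: 1 pe L, 2 ko:m H, 3 su: L, 4 fa L, 5 gak H, 6 li L, 7 bo:r H, 8 mef H.
Parse right to left (heavy = foot alone; LL = one foot; stranded L unfooted): pe (ˈko:m) (su:.ˈfa) (ˈgak) li (ˈbo:r) (ˈmef).
Foot heads: 2, 4, 5, 7, 8.
Primary stress on the rightmost head = syllable 8.
Secondary stress on 2, 4, 5, 7: pe.ˌko:m.su:.ˌfa.ˌgak.li.ˌbo:r.ˈmef.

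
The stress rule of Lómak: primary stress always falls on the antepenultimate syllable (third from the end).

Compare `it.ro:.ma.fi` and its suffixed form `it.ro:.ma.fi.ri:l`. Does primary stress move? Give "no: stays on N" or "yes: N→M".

Base `it.ro:.ma.fi` (4 syllables):
  The word has 4 syllables; the antepenultimate syllable (third from the end) is syllable 2 (ro:).
  → primary stress on syllable 2.
Suffixed `it.ro:.ma.fi.ri:l` (5 syllables):
  The word has 5 syllables; the antepenultimate syllable (third from the end) is syllable 3 (ma).
  → primary stress on syllable 3.

yes: 2→3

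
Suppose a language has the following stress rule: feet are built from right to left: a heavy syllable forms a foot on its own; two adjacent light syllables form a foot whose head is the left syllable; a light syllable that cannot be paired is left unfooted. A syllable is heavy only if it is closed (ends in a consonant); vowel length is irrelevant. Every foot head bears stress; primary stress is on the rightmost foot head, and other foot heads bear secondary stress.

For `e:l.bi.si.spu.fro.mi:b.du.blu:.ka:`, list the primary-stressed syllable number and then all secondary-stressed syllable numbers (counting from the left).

Weights: 1 e:l H, 2 bi L, 3 si L, 4 spu L, 5 fro L, 6 mi:b H, 7 du L, 8 blu: L, 9 ka: L.
Parse right to left (heavy = foot alone; LL = one foot; stranded L unfooted): (ˈe:l) (ˈbi.si) (ˈspu.fro) (ˈmi:b) du (ˈblu:.ka:).
Foot heads: 1, 2, 4, 6, 8.
Primary stress on the rightmost head = syllable 8.
Secondary stress on 1, 2, 4, 6: ˌe:l.ˌbi.si.ˌspu.fro.ˌmi:b.du.ˈblu:.ka:.

primary 8, secondary 1, 2, 4, 6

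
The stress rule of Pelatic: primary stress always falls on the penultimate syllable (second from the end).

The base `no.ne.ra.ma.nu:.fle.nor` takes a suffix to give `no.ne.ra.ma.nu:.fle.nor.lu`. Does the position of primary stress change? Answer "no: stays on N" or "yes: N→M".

Base `no.ne.ra.ma.nu:.fle.nor` (7 syllables):
  The word has 7 syllables; the penultimate syllable (second from the end) is syllable 6 (fle).
  → primary stress on syllable 6.
Suffixed `no.ne.ra.ma.nu:.fle.nor.lu` (8 syllables):
  The word has 8 syllables; the penultimate syllable (second from the end) is syllable 7 (nor).
  → primary stress on syllable 7.

yes: 6→7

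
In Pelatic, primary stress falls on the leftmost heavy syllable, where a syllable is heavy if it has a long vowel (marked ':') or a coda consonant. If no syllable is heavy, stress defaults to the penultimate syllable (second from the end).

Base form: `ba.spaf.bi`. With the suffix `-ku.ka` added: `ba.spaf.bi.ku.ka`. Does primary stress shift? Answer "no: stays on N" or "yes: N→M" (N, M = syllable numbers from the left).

no: stays on 2

Base `ba.spaf.bi` (3 syllables):
  Weights: 1 ba L, 2 spaf H, 3 bi L.
  Heavy syllables in the domain: 2. The leftmost is syllable 2 (spaf).
  → primary stress on syllable 2.
Suffixed `ba.spaf.bi.ku.ka` (5 syllables):
  Weights: 1 ba L, 2 spaf H, 3 bi L, 4 ku L, 5 ka L.
  Heavy syllables in the domain: 2. The leftmost is syllable 2 (spaf).
  → primary stress on syllable 2.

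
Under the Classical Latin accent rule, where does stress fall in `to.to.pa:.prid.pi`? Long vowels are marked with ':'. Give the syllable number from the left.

4

Classical Latin: stress the penult if heavy (long vowel or closed), else the antepenult.
Weights: 3 pa: H, 4 prid H, 5 pi L.
The penult (syllable 4, prid) is heavy, so it takes stress.
Stress on syllable 4: to.to.pa:.ˈprid.pi.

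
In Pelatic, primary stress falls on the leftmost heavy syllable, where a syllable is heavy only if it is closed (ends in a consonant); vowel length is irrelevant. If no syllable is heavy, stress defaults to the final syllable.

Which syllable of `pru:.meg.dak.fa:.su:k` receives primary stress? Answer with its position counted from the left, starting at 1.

2

Weights: 1 pru: L, 2 meg H, 3 dak H, 4 fa: L, 5 su:k H.
Heavy syllables in the domain: 2, 3, 5. The leftmost is syllable 2 (meg).
Primary stress: syllable 2 → pru:.ˈmeg.dak.fa:.su:k.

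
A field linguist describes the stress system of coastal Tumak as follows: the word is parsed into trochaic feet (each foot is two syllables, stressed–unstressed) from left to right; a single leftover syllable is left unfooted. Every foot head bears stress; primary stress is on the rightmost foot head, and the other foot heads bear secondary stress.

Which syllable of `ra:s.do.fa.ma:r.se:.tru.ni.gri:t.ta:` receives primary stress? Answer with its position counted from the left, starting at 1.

Parse left to right into trochaic (ˈσσ) feet: (ˈra:s.do) (ˈfa.ma:r) (ˈse:.tru) (ˈni.gri:t) ta:. Syllable 9 is left unfooted.
Foot heads (stressed positions): 1, 3, 5, 7.
End Rule Rightmost: primary stress on the rightmost head = syllable 7.
Primary stress: syllable 7 → ra:s.do.fa.ma:r.se:.tru.ˈni.gri:t.ta:.

7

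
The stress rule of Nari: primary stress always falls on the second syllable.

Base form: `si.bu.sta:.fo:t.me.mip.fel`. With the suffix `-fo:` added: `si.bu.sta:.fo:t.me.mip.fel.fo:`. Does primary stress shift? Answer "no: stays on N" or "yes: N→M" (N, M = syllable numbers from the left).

no: stays on 2

Base `si.bu.sta:.fo:t.me.mip.fel` (7 syllables):
  The word has 7 syllables; the second syllable is syllable 2 (bu).
  → primary stress on syllable 2.
Suffixed `si.bu.sta:.fo:t.me.mip.fel.fo:` (8 syllables):
  The word has 8 syllables; the second syllable is syllable 2 (bu).
  → primary stress on syllable 2.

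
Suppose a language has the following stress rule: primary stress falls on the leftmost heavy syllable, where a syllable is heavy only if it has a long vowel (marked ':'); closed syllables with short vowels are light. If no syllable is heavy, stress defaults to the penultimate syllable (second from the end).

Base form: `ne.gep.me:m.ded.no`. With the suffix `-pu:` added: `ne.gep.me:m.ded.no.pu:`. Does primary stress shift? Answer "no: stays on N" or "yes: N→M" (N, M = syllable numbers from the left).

no: stays on 3

Base `ne.gep.me:m.ded.no` (5 syllables):
  Weights: 1 ne L, 2 gep L, 3 me:m H, 4 ded L, 5 no L.
  Heavy syllables in the domain: 3. The leftmost is syllable 3 (me:m).
  → primary stress on syllable 3.
Suffixed `ne.gep.me:m.ded.no.pu:` (6 syllables):
  Weights: 1 ne L, 2 gep L, 3 me:m H, 4 ded L, 5 no L, 6 pu: H.
  Heavy syllables in the domain: 3, 6. The leftmost is syllable 3 (me:m).
  → primary stress on syllable 3.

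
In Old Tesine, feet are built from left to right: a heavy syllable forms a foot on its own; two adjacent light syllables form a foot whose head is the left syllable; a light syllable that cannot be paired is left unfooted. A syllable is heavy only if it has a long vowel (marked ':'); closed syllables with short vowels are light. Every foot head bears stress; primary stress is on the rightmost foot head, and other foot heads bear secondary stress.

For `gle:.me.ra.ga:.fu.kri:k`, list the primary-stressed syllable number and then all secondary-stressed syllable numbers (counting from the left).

primary 6, secondary 1, 2, 4

Weights: 1 gle: H, 2 me L, 3 ra L, 4 ga: H, 5 fu L, 6 kri:k H.
Parse left to right (heavy = foot alone; LL = one foot; stranded L unfooted): (ˈgle:) (ˈme.ra) (ˈga:) fu (ˈkri:k).
Foot heads: 1, 2, 4, 6.
Primary stress on the rightmost head = syllable 6.
Secondary stress on 1, 2, 4: ˌgle:.ˌme.ra.ˌga:.fu.ˈkri:k.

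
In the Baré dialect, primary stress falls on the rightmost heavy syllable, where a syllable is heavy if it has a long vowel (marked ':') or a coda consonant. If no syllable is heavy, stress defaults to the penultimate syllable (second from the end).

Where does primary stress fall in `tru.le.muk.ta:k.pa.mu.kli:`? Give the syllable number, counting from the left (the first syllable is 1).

7

Weights: 1 tru L, 2 le L, 3 muk H, 4 ta:k H, 5 pa L, 6 mu L, 7 kli: H.
Heavy syllables in the domain: 3, 4, 7. The rightmost is syllable 7 (kli:).
Primary stress: syllable 7 → tru.le.muk.ta:k.pa.mu.ˈkli:.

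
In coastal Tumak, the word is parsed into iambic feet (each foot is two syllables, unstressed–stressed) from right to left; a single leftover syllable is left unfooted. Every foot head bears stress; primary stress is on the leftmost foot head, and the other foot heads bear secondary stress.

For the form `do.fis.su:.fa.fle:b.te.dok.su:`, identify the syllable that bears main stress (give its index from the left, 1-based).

Parse right to left into iambic (σˈσ) feet: (do.ˈfis) (su:.ˈfa) (fle:b.ˈte) (dok.ˈsu:).
Foot heads (stressed positions): 2, 4, 6, 8.
End Rule Leftmost: primary stress on the leftmost head = syllable 2.
Primary stress: syllable 2 → do.ˈfis.su:.fa.fle:b.te.dok.su:.

2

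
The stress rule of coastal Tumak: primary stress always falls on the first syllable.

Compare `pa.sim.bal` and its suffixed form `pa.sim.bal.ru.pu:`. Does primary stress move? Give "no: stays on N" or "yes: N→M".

no: stays on 1

Base `pa.sim.bal` (3 syllables):
  The word has 3 syllables; the first syllable is syllable 1 (pa).
  → primary stress on syllable 1.
Suffixed `pa.sim.bal.ru.pu:` (5 syllables):
  The word has 5 syllables; the first syllable is syllable 1 (pa).
  → primary stress on syllable 1.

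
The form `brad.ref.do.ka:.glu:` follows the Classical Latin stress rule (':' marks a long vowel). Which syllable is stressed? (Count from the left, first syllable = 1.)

4

Classical Latin: stress the penult if heavy (long vowel or closed), else the antepenult.
Weights: 3 do L, 4 ka: H, 5 glu: H.
The penult (syllable 4, ka:) is heavy, so it takes stress.
Stress on syllable 4: brad.ref.do.ˈka:.glu:.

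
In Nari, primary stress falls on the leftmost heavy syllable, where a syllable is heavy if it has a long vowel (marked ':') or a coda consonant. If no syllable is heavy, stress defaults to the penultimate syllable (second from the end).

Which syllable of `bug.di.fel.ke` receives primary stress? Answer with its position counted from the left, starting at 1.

Weights: 1 bug H, 2 di L, 3 fel H, 4 ke L.
Heavy syllables in the domain: 1, 3. The leftmost is syllable 1 (bug).
Primary stress: syllable 1 → ˈbug.di.fel.ke.

1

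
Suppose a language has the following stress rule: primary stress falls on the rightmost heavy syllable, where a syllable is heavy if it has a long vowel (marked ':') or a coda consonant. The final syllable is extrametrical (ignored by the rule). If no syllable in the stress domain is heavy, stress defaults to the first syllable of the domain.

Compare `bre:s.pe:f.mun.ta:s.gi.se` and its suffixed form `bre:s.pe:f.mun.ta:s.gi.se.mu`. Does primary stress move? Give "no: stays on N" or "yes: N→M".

no: stays on 4

Base `bre:s.pe:f.mun.ta:s.gi.se` (6 syllables):
  The final syllable (6, se) is extrametrical; the stress domain is syllables 1–5.
  Weights: 1 bre:s H, 2 pe:f H, 3 mun H, 4 ta:s H, 5 gi L.
  Heavy syllables in the domain: 1, 2, 3, 4. The rightmost is syllable 4 (ta:s).
  → primary stress on syllable 4.
Suffixed `bre:s.pe:f.mun.ta:s.gi.se.mu` (7 syllables):
  The final syllable (7, mu) is extrametrical; the stress domain is syllables 1–6.
  Weights: 1 bre:s H, 2 pe:f H, 3 mun H, 4 ta:s H, 5 gi L, 6 se L.
  Heavy syllables in the domain: 1, 2, 3, 4. The rightmost is syllable 4 (ta:s).
  → primary stress on syllable 4.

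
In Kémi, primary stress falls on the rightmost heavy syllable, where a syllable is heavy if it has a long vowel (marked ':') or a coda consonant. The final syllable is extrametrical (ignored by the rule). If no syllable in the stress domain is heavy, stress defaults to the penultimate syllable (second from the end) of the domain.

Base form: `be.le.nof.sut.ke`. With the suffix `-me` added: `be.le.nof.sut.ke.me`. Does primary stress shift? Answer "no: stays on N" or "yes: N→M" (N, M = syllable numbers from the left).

Base `be.le.nof.sut.ke` (5 syllables):
  The final syllable (5, ke) is extrametrical; the stress domain is syllables 1–4.
  Weights: 1 be L, 2 le L, 3 nof H, 4 sut H.
  Heavy syllables in the domain: 3, 4. The rightmost is syllable 4 (sut).
  → primary stress on syllable 4.
Suffixed `be.le.nof.sut.ke.me` (6 syllables):
  The final syllable (6, me) is extrametrical; the stress domain is syllables 1–5.
  Weights: 1 be L, 2 le L, 3 nof H, 4 sut H, 5 ke L.
  Heavy syllables in the domain: 3, 4. The rightmost is syllable 4 (sut).
  → primary stress on syllable 4.

no: stays on 4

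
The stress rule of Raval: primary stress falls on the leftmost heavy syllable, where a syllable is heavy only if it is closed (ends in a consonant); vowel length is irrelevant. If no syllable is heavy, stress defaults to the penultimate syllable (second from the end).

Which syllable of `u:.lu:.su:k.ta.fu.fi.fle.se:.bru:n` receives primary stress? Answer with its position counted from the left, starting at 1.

Weights: 1 u: L, 2 lu: L, 3 su:k H, 4 ta L, 5 fu L, 6 fi L, 7 fle L, 8 se: L, 9 bru:n H.
Heavy syllables in the domain: 3, 9. The leftmost is syllable 3 (su:k).
Primary stress: syllable 3 → u:.lu:.ˈsu:k.ta.fu.fi.fle.se:.bru:n.

3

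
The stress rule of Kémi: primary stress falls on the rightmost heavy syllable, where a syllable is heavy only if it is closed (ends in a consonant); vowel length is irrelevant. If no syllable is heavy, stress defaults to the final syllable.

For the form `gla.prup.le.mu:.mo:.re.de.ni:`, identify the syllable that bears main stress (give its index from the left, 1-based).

Weights: 1 gla L, 2 prup H, 3 le L, 4 mu: L, 5 mo: L, 6 re L, 7 de L, 8 ni: L.
Heavy syllables in the domain: 2. The rightmost is syllable 2 (prup).
Primary stress: syllable 2 → gla.ˈprup.le.mu:.mo:.re.de.ni:.

2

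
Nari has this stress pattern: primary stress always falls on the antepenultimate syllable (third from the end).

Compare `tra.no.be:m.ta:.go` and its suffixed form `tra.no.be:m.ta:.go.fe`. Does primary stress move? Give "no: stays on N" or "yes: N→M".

yes: 3→4

Base `tra.no.be:m.ta:.go` (5 syllables):
  The word has 5 syllables; the antepenultimate syllable (third from the end) is syllable 3 (be:m).
  → primary stress on syllable 3.
Suffixed `tra.no.be:m.ta:.go.fe` (6 syllables):
  The word has 6 syllables; the antepenultimate syllable (third from the end) is syllable 4 (ta:).
  → primary stress on syllable 4.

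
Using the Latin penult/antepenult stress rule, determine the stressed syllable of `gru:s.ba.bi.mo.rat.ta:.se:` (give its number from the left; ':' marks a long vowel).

6

Classical Latin: stress the penult if heavy (long vowel or closed), else the antepenult.
Weights: 5 rat H, 6 ta: H, 7 se: H.
The penult (syllable 6, ta:) is heavy, so it takes stress.
Stress on syllable 6: gru:s.ba.bi.mo.rat.ˈta:.se:.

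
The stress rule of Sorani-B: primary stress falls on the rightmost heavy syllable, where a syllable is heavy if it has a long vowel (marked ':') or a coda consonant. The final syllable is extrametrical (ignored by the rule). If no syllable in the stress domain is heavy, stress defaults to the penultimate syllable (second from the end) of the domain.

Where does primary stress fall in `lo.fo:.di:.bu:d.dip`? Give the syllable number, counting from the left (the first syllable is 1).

The final syllable (5, dip) is extrametrical; the stress domain is syllables 1–4.
Weights: 1 lo L, 2 fo: H, 3 di: H, 4 bu:d H.
Heavy syllables in the domain: 2, 3, 4. The rightmost is syllable 4 (bu:d).
Primary stress: syllable 4 → lo.fo:.di:.ˈbu:d.dip.

4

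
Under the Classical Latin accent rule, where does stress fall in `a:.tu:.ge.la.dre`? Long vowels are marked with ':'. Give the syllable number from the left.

Classical Latin: stress the penult if heavy (long vowel or closed), else the antepenult.
Weights: 3 ge L, 4 la L, 5 dre L.
The penult (syllable 4, la) is light, so stress falls on the antepenult (syllable 3, ge).
Stress on syllable 3: a:.tu:.ˈge.la.dre.

3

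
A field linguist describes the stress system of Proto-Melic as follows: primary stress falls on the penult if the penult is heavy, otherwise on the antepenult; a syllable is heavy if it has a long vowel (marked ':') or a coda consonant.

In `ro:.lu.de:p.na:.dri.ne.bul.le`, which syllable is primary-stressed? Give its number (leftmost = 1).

7

Weights: 6 ne L, 7 bul H, 8 le L.
The penult (syllable 7, bul) is heavy, so it takes stress.
Primary stress: syllable 7 → ro:.lu.de:p.na:.dri.ne.ˈbul.le.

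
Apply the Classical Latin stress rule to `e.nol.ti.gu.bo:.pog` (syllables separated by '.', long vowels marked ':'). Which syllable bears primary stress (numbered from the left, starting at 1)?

5

Classical Latin: stress the penult if heavy (long vowel or closed), else the antepenult.
Weights: 4 gu L, 5 bo: H, 6 pog H.
The penult (syllable 5, bo:) is heavy, so it takes stress.
Stress on syllable 5: e.nol.ti.gu.ˈbo:.pog.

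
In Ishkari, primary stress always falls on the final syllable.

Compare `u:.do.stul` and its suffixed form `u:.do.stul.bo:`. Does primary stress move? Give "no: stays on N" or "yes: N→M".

yes: 3→4

Base `u:.do.stul` (3 syllables):
  The word has 3 syllables; the final syllable is syllable 3 (stul).
  → primary stress on syllable 3.
Suffixed `u:.do.stul.bo:` (4 syllables):
  The word has 4 syllables; the final syllable is syllable 4 (bo:).
  → primary stress on syllable 4.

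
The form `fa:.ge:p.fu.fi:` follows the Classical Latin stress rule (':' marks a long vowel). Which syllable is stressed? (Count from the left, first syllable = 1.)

Classical Latin: stress the penult if heavy (long vowel or closed), else the antepenult.
Weights: 2 ge:p H, 3 fu L, 4 fi: H.
The penult (syllable 3, fu) is light, so stress falls on the antepenult (syllable 2, ge:p).
Stress on syllable 2: fa:.ˈge:p.fu.fi:.

2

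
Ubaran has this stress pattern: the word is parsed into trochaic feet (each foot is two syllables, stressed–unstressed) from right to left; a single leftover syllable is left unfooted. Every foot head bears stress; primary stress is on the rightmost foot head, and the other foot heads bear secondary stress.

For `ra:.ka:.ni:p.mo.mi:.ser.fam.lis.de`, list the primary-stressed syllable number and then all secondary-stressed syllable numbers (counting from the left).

Parse right to left into trochaic (ˈσσ) feet: ra: (ˈka:.ni:p) (ˈmo.mi:) (ˈser.fam) (ˈlis.de). Syllable 1 is left unfooted.
Foot heads (stressed positions): 2, 4, 6, 8.
End Rule Rightmost: primary stress on the rightmost head = syllable 8.
Secondary stress on 2, 4, 6: ra:.ˌka:.ni:p.ˌmo.mi:.ˌser.fam.ˈlis.de.

primary 8, secondary 2, 4, 6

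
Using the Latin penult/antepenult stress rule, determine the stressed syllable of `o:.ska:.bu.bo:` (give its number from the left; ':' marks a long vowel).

2

Classical Latin: stress the penult if heavy (long vowel or closed), else the antepenult.
Weights: 2 ska: H, 3 bu L, 4 bo: H.
The penult (syllable 3, bu) is light, so stress falls on the antepenult (syllable 2, ska:).
Stress on syllable 2: o:.ˈska:.bu.bo:.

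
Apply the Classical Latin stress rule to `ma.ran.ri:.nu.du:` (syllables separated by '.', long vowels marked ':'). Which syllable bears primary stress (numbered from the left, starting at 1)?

3

Classical Latin: stress the penult if heavy (long vowel or closed), else the antepenult.
Weights: 3 ri: H, 4 nu L, 5 du: H.
The penult (syllable 4, nu) is light, so stress falls on the antepenult (syllable 3, ri:).
Stress on syllable 3: ma.ran.ˈri:.nu.du:.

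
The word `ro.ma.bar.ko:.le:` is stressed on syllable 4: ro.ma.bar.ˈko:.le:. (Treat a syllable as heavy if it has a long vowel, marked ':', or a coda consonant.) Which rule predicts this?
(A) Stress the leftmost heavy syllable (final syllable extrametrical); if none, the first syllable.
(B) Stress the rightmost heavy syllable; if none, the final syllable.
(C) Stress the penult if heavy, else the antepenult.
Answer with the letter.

Rule A → syllable 3 (observed: 4).
Rule B → syllable 5 (observed: 4).
Rule C → syllable 4 ✓.

C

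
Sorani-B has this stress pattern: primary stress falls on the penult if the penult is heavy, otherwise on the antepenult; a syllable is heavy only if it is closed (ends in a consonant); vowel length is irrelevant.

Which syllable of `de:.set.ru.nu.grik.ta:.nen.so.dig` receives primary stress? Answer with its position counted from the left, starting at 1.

7

Weights: 7 nen H, 8 so L, 9 dig H.
The penult (syllable 8, so) is light, so stress falls on the antepenult (syllable 7, nen).
Primary stress: syllable 7 → de:.set.ru.nu.grik.ta:.ˈnen.so.dig.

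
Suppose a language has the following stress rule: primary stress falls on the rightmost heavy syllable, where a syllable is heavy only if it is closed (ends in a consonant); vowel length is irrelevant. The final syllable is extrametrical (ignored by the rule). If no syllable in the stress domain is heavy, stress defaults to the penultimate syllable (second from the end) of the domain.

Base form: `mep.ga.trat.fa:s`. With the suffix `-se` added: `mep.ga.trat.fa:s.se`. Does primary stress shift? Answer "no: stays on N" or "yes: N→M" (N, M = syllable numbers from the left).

Base `mep.ga.trat.fa:s` (4 syllables):
  The final syllable (4, fa:s) is extrametrical; the stress domain is syllables 1–3.
  Weights: 1 mep H, 2 ga L, 3 trat H.
  Heavy syllables in the domain: 1, 3. The rightmost is syllable 3 (trat).
  → primary stress on syllable 3.
Suffixed `mep.ga.trat.fa:s.se` (5 syllables):
  The final syllable (5, se) is extrametrical; the stress domain is syllables 1–4.
  Weights: 1 mep H, 2 ga L, 3 trat H, 4 fa:s H.
  Heavy syllables in the domain: 1, 3, 4. The rightmost is syllable 4 (fa:s).
  → primary stress on syllable 4.

yes: 3→4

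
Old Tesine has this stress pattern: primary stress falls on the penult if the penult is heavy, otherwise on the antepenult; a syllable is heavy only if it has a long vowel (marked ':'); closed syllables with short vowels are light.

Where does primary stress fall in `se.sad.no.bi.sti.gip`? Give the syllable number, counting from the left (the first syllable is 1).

4

Weights: 4 bi L, 5 sti L, 6 gip L.
The penult (syllable 5, sti) is light, so stress falls on the antepenult (syllable 4, bi).
Primary stress: syllable 4 → se.sad.no.ˈbi.sti.gip.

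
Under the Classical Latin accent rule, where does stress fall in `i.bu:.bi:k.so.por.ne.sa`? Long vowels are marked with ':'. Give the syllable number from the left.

Classical Latin: stress the penult if heavy (long vowel or closed), else the antepenult.
Weights: 5 por H, 6 ne L, 7 sa L.
The penult (syllable 6, ne) is light, so stress falls on the antepenult (syllable 5, por).
Stress on syllable 5: i.bu:.bi:k.so.ˈpor.ne.sa.

5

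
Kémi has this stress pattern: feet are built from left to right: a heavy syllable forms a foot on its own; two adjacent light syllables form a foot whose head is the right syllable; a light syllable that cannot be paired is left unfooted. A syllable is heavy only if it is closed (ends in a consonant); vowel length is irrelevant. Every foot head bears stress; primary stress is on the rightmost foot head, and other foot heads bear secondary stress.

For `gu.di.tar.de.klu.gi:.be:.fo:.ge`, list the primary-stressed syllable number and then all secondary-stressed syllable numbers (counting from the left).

Weights: 1 gu L, 2 di L, 3 tar H, 4 de L, 5 klu L, 6 gi: L, 7 be: L, 8 fo: L, 9 ge L.
Parse left to right (heavy = foot alone; LL = one foot; stranded L unfooted): (gu.ˈdi) (ˈtar) (de.ˈklu) (gi:.ˈbe:) (fo:.ˈge).
Foot heads: 2, 3, 5, 7, 9.
Primary stress on the rightmost head = syllable 9.
Secondary stress on 2, 3, 5, 7: gu.ˌdi.ˌtar.de.ˌklu.gi:.ˌbe:.fo:.ˈge.

primary 9, secondary 2, 3, 5, 7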